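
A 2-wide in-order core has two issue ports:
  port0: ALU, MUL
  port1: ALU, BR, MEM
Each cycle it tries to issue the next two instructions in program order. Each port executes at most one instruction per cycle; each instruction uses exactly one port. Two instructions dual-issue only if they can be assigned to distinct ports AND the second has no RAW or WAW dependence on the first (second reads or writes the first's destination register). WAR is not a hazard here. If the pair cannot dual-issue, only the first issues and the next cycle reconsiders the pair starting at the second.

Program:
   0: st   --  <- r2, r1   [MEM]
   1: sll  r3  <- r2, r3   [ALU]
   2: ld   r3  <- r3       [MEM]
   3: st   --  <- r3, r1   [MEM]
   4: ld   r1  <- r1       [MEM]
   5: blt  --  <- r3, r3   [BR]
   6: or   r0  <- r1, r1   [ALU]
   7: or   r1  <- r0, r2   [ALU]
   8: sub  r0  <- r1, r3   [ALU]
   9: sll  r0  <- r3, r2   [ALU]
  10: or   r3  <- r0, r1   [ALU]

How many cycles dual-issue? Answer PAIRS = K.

PAIRS = 2

0. st.MEM;sll.ALU @i0,i1  | 2-wide
1. ld.MEM @i2  | no-port MEM/MEM
2. st.MEM @i3  | no-port MEM/MEM
3. ld.MEM @i4  | no-port MEM/BR
4. blt.BR;or.ALU @i5,i6  | 2-wide
5. or.ALU @i7  | RAW r1
6. sub.ALU @i8  | WAW r0
7. sll.ALU @i9  | RAW r0
8. or.ALU @i10  | tail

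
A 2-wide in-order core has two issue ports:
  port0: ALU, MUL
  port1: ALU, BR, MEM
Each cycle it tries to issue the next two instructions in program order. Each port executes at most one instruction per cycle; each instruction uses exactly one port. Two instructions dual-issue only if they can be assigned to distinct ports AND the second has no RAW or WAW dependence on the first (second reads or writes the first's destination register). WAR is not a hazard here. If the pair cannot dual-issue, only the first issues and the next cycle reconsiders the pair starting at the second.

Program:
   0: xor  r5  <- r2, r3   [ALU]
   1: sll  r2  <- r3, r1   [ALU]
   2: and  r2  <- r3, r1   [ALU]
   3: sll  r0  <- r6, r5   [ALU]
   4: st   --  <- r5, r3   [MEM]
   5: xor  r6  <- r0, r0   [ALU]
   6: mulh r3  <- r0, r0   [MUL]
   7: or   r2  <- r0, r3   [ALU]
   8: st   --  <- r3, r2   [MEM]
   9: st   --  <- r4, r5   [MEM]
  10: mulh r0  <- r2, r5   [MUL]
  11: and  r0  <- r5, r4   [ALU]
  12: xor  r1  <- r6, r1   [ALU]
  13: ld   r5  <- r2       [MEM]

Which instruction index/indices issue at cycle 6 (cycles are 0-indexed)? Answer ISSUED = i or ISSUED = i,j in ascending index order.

ISSUED = 9,10

  cy0 -> i0/i1 (xor;sll) dual
  cy1 -> i2/i3 (and;sll) dual
  cy2 -> i4/i5 (st;xor) dual
  cy3 -> i6 (mulh) RAW r3
  cy4 -> i7 (or) RAW r2
  cy5 -> i8 (st) no-port MEM/MEM
  cy6 -> i9/i10 (st;mulh) dual
  cy7 -> i11/i12 (and;xor) dual
  cy8 -> i13 (ld) tail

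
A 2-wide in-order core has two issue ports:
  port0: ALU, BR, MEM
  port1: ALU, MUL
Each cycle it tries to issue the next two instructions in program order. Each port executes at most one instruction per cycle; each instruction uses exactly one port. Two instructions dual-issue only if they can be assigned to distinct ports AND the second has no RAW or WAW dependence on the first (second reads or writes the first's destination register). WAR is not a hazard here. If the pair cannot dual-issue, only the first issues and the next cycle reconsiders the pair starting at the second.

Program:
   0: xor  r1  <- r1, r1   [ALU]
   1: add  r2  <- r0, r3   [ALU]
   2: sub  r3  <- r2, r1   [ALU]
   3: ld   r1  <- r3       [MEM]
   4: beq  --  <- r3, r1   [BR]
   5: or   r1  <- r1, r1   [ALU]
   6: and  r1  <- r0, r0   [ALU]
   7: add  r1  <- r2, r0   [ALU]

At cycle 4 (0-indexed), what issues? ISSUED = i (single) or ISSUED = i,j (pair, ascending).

ISSUED = 6

t=0 i0&i1:xor.ALU;add.ALU ; pair
t=1 i2:sub.ALU ; RAW r3
t=2 i3:ld.MEM ; no-port MEM/BR
t=3 i4&i5:beq.BR;or.ALU ; pair
t=4 i6:and.ALU ; WAW r1
t=5 i7:add.ALU ; tail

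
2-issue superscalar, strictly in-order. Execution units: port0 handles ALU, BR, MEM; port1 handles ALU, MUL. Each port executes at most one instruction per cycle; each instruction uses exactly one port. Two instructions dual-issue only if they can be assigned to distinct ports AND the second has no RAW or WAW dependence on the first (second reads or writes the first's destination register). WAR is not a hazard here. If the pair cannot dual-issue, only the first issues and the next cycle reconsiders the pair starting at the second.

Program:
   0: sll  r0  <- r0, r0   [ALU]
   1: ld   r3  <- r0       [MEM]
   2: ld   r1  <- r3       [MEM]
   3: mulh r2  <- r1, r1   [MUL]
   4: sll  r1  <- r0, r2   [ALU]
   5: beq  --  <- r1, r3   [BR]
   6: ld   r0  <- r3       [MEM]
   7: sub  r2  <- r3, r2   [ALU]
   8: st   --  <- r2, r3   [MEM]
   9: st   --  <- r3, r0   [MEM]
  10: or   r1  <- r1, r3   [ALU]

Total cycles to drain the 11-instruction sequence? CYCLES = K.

CYCLES = 9

c0: i0 sll  RAW r0
c1: i1 ld  no-port MEM/MEM
c2: i2 ld  RAW r1
c3: i3 mulh  RAW r2
c4: i4 sll  RAW r1
c5: i5 beq  no-port BR/MEM
c6: i6+i7 ld;sub  dual
c7: i8 st  no-port MEM/MEM
c8: i9+i10 st;or  dual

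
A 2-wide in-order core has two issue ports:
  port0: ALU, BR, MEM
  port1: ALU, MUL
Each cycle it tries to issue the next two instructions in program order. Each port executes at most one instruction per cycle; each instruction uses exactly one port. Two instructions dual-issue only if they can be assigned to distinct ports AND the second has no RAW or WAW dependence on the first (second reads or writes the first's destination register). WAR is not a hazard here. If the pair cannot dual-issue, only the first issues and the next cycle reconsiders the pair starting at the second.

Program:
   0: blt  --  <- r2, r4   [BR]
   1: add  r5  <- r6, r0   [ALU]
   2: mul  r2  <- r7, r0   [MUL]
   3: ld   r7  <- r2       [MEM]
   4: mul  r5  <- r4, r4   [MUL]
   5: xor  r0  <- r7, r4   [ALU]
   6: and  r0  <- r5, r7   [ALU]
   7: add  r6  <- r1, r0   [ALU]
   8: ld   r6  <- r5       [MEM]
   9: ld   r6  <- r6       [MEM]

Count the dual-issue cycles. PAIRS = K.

t=0 i0,i1:blt.BR;add.ALU ; dual
t=1 i2:mul.MUL ; RAW r2
t=2 i3,i4:ld.MEM;mul.MUL ; dual
t=3 i5:xor.ALU ; WAW r0
t=4 i6:and.ALU ; RAW r0
t=5 i7:add.ALU ; WAW r6
t=6 i8:ld.MEM ; no-port MEM/MEM
t=7 i9:ld.MEM ; tail

PAIRS = 2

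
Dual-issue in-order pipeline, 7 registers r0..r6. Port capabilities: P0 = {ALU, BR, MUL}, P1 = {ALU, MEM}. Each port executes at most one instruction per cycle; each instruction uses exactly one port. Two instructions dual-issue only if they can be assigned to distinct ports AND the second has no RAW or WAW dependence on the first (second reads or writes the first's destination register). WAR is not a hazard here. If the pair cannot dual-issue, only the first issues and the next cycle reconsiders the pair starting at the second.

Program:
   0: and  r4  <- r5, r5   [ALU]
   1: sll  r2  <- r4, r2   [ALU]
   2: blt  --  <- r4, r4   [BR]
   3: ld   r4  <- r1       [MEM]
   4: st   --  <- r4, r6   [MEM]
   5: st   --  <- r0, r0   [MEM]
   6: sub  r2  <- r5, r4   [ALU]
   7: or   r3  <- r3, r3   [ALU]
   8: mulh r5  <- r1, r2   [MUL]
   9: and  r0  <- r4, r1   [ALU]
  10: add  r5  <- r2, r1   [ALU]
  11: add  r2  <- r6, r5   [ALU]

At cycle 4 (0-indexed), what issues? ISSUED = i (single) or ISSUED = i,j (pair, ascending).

c0: i0 and  RAW r4
c1: i1,i2 sll+blt  pair
c2: i3 ld  no-port MEM/MEM
c3: i4 st  no-port MEM/MEM
c4: i5,i6 st+sub  pair
c5: i7,i8 or+mulh  pair
c6: i9,i10 and+add  pair
c7: i11 add  tail

ISSUED = 5,6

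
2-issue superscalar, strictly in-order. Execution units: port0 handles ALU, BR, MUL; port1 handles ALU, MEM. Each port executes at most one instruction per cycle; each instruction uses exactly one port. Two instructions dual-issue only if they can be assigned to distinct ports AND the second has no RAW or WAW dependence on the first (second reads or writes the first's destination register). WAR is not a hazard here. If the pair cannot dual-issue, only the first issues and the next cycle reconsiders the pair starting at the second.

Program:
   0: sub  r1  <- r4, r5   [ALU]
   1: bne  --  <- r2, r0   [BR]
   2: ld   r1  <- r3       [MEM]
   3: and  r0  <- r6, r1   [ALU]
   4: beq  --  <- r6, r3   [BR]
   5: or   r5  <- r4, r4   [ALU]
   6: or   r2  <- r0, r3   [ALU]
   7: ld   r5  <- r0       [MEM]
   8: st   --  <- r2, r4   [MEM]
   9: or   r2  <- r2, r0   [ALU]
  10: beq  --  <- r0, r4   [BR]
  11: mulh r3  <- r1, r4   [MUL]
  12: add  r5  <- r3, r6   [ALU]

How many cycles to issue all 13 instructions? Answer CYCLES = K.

t=0 i0/i1:sub+bne ; pair
t=1 i2:ld ; RAW r1
t=2 i3/i4:and+beq ; pair
t=3 i5/i6:or+or ; pair
t=4 i7:ld ; no-port MEM/MEM
t=5 i8/i9:st+or ; pair
t=6 i10:beq ; no-port BR/MUL
t=7 i11:mulh ; RAW r3
t=8 i12:add ; tail

CYCLES = 9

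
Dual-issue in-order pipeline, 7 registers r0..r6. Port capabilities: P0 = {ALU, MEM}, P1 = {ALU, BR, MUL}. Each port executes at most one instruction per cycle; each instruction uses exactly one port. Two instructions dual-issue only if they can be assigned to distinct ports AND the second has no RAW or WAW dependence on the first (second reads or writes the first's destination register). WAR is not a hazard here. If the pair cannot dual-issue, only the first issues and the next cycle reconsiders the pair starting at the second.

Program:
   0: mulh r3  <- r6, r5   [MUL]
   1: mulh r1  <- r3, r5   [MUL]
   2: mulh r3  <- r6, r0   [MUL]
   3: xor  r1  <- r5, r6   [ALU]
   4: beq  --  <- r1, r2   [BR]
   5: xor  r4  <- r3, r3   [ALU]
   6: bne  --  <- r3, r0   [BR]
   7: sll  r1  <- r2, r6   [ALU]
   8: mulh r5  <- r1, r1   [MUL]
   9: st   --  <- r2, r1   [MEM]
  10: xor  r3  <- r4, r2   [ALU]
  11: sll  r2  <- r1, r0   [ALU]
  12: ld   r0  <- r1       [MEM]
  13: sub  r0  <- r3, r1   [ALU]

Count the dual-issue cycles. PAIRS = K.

PAIRS = 5

#0 head=0: mulh i0 no-port MUL/MUL
#1 head=1: mulh i1 no-port MUL/MUL
#2 head=2: mulh/xor i2/i3 dual
#3 head=4: beq/xor i4/i5 dual
#4 head=6: bne/sll i6/i7 dual
#5 head=8: mulh/st i8/i9 dual
#6 head=10: xor/sll i10/i11 dual
#7 head=12: ld i12 WAW r0
#8 head=13: sub i13 tail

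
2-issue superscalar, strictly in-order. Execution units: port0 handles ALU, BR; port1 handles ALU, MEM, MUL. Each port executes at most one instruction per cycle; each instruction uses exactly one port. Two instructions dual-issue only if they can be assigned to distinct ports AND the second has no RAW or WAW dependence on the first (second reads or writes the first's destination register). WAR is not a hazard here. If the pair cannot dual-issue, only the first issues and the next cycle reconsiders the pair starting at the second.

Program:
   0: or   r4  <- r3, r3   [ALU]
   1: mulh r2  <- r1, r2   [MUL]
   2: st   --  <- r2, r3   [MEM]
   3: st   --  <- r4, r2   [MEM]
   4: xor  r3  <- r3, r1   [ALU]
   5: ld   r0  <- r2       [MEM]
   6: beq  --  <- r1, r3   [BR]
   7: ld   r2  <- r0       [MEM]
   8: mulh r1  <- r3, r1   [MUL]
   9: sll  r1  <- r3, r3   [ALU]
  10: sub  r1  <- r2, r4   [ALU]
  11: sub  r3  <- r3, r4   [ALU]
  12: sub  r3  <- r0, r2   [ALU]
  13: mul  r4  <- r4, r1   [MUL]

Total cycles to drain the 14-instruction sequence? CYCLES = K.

CYCLES = 9

t=0 i0&i1:or/mulh ; pair
t=1 i2:st ; no-port MEM/MEM
t=2 i3&i4:st/xor ; pair
t=3 i5&i6:ld/beq ; pair
t=4 i7:ld ; no-port MEM/MUL
t=5 i8:mulh ; WAW r1
t=6 i9:sll ; WAW r1
t=7 i10&i11:sub/sub ; pair
t=8 i12&i13:sub/mul ; pair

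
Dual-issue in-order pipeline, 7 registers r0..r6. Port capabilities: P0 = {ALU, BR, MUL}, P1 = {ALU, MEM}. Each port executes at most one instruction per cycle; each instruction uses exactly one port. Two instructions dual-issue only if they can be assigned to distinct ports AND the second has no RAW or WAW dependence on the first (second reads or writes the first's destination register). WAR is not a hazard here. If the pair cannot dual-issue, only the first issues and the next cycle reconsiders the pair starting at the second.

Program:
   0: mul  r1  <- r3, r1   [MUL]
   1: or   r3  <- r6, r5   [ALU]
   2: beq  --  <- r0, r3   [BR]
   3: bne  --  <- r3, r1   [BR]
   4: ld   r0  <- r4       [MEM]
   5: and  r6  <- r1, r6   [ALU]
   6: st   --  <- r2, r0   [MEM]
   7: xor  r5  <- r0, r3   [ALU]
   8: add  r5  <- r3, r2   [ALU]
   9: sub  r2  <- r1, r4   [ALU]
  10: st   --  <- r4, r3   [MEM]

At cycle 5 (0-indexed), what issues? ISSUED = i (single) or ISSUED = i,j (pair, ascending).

#0 head=0: mul.MUL/or.ALU i0,i1 pair
#1 head=2: beq.BR i2 no-port BR/BR
#2 head=3: bne.BR/ld.MEM i3,i4 pair
#3 head=5: and.ALU/st.MEM i5,i6 pair
#4 head=7: xor.ALU i7 WAW r5
#5 head=8: add.ALU/sub.ALU i8,i9 pair
#6 head=10: st.MEM i10 tail

ISSUED = 8,9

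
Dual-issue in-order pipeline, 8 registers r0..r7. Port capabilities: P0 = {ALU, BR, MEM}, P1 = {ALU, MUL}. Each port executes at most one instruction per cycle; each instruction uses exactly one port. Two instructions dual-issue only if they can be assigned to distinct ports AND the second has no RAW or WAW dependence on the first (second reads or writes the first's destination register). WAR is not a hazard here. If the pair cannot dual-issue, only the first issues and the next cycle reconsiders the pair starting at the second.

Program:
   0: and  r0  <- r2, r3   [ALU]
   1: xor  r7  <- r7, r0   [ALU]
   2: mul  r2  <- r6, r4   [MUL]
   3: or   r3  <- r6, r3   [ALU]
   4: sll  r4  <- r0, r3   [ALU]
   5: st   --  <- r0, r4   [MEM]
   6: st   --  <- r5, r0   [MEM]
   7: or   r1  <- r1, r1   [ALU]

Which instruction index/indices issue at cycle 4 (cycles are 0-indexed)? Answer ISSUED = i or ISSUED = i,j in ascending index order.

ISSUED = 5

  cy0 -> i0 (and) RAW r0
  cy1 -> i1,i2 (xor;mul) pair
  cy2 -> i3 (or) RAW r3
  cy3 -> i4 (sll) RAW r4
  cy4 -> i5 (st) no-port MEM/MEM
  cy5 -> i6,i7 (st;or) pair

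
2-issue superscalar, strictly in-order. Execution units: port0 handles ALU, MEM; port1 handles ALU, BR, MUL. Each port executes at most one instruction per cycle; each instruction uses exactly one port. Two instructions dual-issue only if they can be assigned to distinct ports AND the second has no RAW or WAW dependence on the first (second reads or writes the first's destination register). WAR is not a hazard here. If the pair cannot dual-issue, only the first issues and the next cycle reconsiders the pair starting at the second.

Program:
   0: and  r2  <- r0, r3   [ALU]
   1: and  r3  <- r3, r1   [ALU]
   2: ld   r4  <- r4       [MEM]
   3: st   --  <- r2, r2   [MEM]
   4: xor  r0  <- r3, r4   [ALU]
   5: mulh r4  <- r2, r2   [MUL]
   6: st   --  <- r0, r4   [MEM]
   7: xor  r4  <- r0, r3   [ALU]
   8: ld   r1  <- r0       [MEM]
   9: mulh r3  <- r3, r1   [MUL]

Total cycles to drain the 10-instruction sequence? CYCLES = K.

0. and.ALU;and.ALU @i0/i1  | dual
1. ld.MEM @i2  | no-port MEM/MEM
2. st.MEM;xor.ALU @i3/i4  | dual
3. mulh.MUL @i5  | RAW r4
4. st.MEM;xor.ALU @i6/i7  | dual
5. ld.MEM @i8  | RAW r1
6. mulh.MUL @i9  | tail

CYCLES = 7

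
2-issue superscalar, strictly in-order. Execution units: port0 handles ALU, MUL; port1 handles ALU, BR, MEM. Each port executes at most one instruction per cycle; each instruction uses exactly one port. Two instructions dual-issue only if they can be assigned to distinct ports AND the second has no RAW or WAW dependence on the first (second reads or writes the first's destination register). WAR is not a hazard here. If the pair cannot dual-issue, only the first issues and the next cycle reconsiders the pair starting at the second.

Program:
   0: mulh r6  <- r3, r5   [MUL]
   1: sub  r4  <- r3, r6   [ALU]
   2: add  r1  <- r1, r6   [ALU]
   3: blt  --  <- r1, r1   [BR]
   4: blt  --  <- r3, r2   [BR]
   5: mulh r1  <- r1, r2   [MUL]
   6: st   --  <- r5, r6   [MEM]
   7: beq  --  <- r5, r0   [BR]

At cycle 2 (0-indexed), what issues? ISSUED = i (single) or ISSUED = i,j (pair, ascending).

ISSUED = 3

c0: i0 mulh.MUL  RAW r6
c1: i1,i2 sub.ALU add.ALU  pair
c2: i3 blt.BR  no-port BR/BR
c3: i4,i5 blt.BR mulh.MUL  pair
c4: i6 st.MEM  no-port MEM/BR
c5: i7 beq.BR  tail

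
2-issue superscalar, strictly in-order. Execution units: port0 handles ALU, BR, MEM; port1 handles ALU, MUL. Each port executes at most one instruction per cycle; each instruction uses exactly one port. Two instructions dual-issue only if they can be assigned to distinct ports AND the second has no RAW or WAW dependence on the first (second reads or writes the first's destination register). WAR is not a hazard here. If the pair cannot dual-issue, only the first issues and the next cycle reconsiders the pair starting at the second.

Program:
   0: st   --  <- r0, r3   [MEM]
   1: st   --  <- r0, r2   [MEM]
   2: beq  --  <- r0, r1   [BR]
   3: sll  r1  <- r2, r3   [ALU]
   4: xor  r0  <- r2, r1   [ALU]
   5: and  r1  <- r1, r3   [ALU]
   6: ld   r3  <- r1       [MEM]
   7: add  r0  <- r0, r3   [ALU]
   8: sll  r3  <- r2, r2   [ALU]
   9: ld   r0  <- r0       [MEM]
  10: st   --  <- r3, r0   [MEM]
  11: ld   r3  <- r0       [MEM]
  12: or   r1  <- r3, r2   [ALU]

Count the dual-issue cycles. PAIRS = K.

  cy0 -> i0 (st.MEM) no-port MEM/MEM
  cy1 -> i1 (st.MEM) no-port MEM/BR
  cy2 -> i2/i3 (beq.BR/sll.ALU) dual
  cy3 -> i4/i5 (xor.ALU/and.ALU) dual
  cy4 -> i6 (ld.MEM) RAW r3
  cy5 -> i7/i8 (add.ALU/sll.ALU) dual
  cy6 -> i9 (ld.MEM) no-port MEM/MEM
  cy7 -> i10 (st.MEM) no-port MEM/MEM
  cy8 -> i11 (ld.MEM) RAW r3
  cy9 -> i12 (or.ALU) tail

PAIRS = 3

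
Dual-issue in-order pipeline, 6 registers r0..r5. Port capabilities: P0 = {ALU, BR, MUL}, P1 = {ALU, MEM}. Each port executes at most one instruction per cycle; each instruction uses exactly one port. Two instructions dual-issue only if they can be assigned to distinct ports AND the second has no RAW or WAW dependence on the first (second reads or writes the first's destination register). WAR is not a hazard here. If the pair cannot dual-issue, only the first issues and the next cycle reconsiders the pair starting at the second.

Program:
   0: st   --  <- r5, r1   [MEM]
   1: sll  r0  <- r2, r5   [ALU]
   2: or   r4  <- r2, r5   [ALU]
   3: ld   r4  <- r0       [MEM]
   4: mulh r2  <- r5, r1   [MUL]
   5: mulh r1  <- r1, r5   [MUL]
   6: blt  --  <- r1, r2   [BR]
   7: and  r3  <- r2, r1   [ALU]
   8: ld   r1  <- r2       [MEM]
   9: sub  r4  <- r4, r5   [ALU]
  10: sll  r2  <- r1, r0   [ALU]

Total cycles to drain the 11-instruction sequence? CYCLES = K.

0. st.MEM/sll.ALU @i0,i1  | dual
1. or.ALU @i2  | WAW r4
2. ld.MEM/mulh.MUL @i3,i4  | dual
3. mulh.MUL @i5  | no-port MUL/BR
4. blt.BR/and.ALU @i6,i7  | dual
5. ld.MEM/sub.ALU @i8,i9  | dual
6. sll.ALU @i10  | tail

CYCLES = 7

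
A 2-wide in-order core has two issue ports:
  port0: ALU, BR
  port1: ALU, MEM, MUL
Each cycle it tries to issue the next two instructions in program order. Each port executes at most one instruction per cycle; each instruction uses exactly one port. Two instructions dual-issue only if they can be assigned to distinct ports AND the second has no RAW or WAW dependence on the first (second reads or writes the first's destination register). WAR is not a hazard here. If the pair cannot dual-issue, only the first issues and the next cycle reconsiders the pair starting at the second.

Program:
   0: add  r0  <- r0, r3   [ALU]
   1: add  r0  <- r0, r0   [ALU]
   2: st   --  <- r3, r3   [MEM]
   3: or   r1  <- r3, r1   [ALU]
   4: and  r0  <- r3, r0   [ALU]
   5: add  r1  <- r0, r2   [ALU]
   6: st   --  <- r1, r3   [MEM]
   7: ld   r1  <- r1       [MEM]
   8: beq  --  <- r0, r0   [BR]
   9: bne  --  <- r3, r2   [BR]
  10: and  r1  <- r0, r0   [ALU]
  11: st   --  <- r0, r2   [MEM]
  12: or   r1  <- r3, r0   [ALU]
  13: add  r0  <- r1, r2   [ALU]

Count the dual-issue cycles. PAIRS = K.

#0 head=0: add.ALU i0 RAW+WAW r0
#1 head=1: add.ALU st.MEM i1/i2 dual
#2 head=3: or.ALU and.ALU i3/i4 dual
#3 head=5: add.ALU i5 RAW r1
#4 head=6: st.MEM i6 no-port MEM/MEM
#5 head=7: ld.MEM beq.BR i7/i8 dual
#6 head=9: bne.BR and.ALU i9/i10 dual
#7 head=11: st.MEM or.ALU i11/i12 dual
#8 head=13: add.ALU i13 tail

PAIRS = 5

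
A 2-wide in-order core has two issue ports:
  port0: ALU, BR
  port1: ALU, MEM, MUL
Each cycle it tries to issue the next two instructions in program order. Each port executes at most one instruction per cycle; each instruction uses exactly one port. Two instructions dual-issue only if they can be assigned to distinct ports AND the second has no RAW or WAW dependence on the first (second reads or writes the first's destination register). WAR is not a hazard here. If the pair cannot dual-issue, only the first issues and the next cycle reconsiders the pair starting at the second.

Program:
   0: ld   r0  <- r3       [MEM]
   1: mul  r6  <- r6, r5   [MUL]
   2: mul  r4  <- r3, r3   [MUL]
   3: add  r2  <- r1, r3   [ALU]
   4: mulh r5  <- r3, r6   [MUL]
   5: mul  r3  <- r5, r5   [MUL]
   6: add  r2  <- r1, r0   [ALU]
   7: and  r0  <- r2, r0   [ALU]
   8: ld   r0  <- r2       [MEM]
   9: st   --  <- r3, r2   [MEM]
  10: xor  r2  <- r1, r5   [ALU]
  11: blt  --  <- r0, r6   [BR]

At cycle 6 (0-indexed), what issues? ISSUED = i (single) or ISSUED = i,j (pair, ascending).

[0] i0  ld.MEM  -- no-port MEM/MUL
[1] i1  mul.MUL  -- no-port MUL/MUL
[2] i2+i3  mul.MUL add.ALU  -- 2-wide
[3] i4  mulh.MUL  -- no-port MUL/MUL
[4] i5+i6  mul.MUL add.ALU  -- 2-wide
[5] i7  and.ALU  -- WAW r0
[6] i8  ld.MEM  -- no-port MEM/MEM
[7] i9+i10  st.MEM xor.ALU  -- 2-wide
[8] i11  blt.BR  -- tail

ISSUED = 8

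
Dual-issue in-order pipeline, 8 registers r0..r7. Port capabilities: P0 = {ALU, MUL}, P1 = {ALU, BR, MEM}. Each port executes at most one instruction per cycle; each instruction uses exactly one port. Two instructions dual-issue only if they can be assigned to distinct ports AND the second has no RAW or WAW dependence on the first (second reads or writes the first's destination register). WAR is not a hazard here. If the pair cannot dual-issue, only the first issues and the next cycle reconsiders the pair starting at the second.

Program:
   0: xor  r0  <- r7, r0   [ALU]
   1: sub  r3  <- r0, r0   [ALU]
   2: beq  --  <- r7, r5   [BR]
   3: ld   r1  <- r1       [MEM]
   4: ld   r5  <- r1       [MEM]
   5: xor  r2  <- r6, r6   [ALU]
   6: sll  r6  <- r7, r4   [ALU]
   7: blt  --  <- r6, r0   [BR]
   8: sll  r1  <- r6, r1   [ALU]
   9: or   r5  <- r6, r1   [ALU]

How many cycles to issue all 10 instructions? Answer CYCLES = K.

CYCLES = 7

c0: i0 xor.ALU  RAW r0
c1: i1,i2 sub.ALU;beq.BR  dual
c2: i3 ld.MEM  no-port MEM/MEM
c3: i4,i5 ld.MEM;xor.ALU  dual
c4: i6 sll.ALU  RAW r6
c5: i7,i8 blt.BR;sll.ALU  dual
c6: i9 or.ALU  tail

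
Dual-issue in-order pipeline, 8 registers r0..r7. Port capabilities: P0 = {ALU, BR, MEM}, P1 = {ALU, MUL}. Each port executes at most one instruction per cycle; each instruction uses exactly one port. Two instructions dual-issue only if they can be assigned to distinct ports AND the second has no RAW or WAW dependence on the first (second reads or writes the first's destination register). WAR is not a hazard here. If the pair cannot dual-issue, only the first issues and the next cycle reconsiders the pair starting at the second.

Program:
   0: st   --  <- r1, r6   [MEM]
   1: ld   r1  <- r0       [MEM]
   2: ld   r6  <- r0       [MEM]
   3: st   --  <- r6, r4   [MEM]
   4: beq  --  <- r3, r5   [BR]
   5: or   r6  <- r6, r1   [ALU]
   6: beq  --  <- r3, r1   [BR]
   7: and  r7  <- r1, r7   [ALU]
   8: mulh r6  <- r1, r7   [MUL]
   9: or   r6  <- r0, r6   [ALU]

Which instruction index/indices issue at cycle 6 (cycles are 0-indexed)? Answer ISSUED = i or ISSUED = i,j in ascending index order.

ISSUED = 8

#0 head=0: st i0 no-port MEM/MEM
#1 head=1: ld i1 no-port MEM/MEM
#2 head=2: ld i2 no-port MEM/MEM
#3 head=3: st i3 no-port MEM/BR
#4 head=4: beq/or i4,i5 dual
#5 head=6: beq/and i6,i7 dual
#6 head=8: mulh i8 RAW+WAW r6
#7 head=9: or i9 tail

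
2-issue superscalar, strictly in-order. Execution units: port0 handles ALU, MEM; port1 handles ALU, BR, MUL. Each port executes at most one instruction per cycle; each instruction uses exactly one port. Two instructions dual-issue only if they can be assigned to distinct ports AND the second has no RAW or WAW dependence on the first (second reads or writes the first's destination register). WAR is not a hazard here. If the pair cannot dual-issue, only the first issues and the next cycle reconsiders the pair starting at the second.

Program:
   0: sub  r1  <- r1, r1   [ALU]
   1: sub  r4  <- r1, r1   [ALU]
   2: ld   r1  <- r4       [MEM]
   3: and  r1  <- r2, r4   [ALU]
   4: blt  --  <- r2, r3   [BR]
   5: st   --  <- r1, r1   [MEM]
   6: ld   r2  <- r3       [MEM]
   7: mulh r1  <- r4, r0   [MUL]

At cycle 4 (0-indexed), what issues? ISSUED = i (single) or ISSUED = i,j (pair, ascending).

ISSUED = 5

#0 head=0: sub i0 RAW r1
#1 head=1: sub i1 RAW r4
#2 head=2: ld i2 WAW r1
#3 head=3: and blt i3+i4 pair
#4 head=5: st i5 no-port MEM/MEM
#5 head=6: ld mulh i6+i7 pair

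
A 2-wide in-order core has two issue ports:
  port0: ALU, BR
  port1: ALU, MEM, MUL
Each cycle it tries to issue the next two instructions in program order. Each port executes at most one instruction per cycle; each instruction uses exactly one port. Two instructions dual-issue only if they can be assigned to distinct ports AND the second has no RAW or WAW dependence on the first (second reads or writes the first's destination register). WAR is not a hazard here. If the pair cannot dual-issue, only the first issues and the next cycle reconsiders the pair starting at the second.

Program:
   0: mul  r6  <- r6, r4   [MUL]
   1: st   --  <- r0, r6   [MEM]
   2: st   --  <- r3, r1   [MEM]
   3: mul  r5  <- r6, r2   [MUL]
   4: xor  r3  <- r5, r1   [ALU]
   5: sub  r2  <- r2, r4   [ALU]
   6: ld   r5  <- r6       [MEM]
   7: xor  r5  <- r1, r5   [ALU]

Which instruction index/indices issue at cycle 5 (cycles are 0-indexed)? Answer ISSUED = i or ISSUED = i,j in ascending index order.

  cy0 -> i0 (mul) no-port MUL/MEM
  cy1 -> i1 (st) no-port MEM/MEM
  cy2 -> i2 (st) no-port MEM/MUL
  cy3 -> i3 (mul) RAW r5
  cy4 -> i4&i5 (xor+sub) 2-wide
  cy5 -> i6 (ld) RAW+WAW r5
  cy6 -> i7 (xor) tail

ISSUED = 6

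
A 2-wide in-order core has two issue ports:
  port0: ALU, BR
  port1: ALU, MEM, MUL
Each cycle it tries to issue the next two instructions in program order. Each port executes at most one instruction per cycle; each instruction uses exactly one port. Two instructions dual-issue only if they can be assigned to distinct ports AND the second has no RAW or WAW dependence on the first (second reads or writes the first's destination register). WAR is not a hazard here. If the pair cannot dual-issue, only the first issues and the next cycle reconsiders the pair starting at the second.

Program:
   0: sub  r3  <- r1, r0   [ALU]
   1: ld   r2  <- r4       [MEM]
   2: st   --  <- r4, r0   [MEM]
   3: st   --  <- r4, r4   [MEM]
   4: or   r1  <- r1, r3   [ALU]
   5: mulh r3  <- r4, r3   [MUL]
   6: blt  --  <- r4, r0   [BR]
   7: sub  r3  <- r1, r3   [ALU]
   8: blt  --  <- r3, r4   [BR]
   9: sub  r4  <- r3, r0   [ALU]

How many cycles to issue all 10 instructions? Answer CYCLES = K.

CYCLES = 6

[0] i0,i1  sub.ALU/ld.MEM  -- 2-wide
[1] i2  st.MEM  -- no-port MEM/MEM
[2] i3,i4  st.MEM/or.ALU  -- 2-wide
[3] i5,i6  mulh.MUL/blt.BR  -- 2-wide
[4] i7  sub.ALU  -- RAW r3
[5] i8,i9  blt.BR/sub.ALU  -- 2-wide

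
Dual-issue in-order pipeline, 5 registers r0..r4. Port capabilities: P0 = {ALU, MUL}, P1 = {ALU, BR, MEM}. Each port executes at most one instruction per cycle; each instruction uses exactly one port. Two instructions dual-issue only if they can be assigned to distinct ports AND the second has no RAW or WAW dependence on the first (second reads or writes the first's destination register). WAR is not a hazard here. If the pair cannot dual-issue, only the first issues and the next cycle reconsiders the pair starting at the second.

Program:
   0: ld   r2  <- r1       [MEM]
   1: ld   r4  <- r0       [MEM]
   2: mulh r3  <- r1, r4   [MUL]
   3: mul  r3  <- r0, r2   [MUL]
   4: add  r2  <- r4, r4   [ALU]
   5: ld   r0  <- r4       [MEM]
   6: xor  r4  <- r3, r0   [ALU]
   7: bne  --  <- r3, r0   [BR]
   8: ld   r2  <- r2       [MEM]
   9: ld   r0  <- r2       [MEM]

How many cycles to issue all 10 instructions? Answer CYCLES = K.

  cy0 -> i0 (ld) no-port MEM/MEM
  cy1 -> i1 (ld) RAW r4
  cy2 -> i2 (mulh) no-port MUL/MUL
  cy3 -> i3/i4 (mul+add) dual
  cy4 -> i5 (ld) RAW r0
  cy5 -> i6/i7 (xor+bne) dual
  cy6 -> i8 (ld) no-port MEM/MEM
  cy7 -> i9 (ld) tail

CYCLES = 8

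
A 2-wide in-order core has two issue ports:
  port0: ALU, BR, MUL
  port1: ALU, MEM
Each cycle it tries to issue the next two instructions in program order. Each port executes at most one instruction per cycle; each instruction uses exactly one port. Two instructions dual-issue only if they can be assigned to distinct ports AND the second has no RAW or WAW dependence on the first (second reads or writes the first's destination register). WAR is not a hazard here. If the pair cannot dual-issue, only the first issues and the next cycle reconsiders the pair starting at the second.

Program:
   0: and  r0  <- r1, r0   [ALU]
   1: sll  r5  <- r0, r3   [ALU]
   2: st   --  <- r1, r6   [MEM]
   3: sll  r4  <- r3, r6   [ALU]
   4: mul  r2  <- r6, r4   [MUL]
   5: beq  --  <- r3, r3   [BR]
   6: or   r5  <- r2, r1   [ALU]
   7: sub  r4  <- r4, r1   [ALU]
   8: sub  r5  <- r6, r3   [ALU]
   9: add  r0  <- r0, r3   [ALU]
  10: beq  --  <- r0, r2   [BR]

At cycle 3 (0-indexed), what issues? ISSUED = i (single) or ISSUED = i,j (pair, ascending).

t=0 i0:and ; RAW r0
t=1 i1,i2:sll+st ; pair
t=2 i3:sll ; RAW r4
t=3 i4:mul ; no-port MUL/BR
t=4 i5,i6:beq+or ; pair
t=5 i7,i8:sub+sub ; pair
t=6 i9:add ; RAW r0
t=7 i10:beq ; tail

ISSUED = 4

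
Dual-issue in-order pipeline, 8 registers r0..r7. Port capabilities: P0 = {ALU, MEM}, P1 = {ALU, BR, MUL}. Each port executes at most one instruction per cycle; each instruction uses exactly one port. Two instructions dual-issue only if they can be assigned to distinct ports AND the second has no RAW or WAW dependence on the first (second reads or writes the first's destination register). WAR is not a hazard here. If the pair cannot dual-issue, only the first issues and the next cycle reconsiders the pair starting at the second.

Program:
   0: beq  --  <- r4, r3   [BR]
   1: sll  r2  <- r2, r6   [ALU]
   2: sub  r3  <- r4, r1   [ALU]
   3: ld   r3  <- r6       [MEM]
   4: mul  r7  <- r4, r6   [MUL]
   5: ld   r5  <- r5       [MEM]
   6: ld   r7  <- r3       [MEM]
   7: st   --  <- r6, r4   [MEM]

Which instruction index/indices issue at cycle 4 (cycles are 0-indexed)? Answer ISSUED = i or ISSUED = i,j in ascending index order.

c0: i0,i1 beq.BR/sll.ALU  dual
c1: i2 sub.ALU  WAW r3
c2: i3,i4 ld.MEM/mul.MUL  dual
c3: i5 ld.MEM  no-port MEM/MEM
c4: i6 ld.MEM  no-port MEM/MEM
c5: i7 st.MEM  tail

ISSUED = 6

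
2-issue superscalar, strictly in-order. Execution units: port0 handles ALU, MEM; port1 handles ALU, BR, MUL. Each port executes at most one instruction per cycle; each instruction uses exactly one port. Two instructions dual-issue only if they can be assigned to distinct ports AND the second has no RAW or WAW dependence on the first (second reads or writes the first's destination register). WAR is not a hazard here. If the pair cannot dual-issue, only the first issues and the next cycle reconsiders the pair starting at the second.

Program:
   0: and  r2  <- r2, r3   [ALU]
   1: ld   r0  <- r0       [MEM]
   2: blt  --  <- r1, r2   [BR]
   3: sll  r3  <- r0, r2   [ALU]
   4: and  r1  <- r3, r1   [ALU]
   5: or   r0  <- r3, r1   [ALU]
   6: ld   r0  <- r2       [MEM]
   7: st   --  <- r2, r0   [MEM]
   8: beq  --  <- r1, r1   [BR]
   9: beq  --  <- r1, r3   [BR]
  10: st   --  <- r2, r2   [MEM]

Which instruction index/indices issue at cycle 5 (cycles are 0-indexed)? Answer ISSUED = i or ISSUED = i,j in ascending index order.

ISSUED = 7,8

c0: i0/i1 and+ld  pair
c1: i2/i3 blt+sll  pair
c2: i4 and  RAW r1
c3: i5 or  WAW r0
c4: i6 ld  no-port MEM/MEM
c5: i7/i8 st+beq  pair
c6: i9/i10 beq+st  pair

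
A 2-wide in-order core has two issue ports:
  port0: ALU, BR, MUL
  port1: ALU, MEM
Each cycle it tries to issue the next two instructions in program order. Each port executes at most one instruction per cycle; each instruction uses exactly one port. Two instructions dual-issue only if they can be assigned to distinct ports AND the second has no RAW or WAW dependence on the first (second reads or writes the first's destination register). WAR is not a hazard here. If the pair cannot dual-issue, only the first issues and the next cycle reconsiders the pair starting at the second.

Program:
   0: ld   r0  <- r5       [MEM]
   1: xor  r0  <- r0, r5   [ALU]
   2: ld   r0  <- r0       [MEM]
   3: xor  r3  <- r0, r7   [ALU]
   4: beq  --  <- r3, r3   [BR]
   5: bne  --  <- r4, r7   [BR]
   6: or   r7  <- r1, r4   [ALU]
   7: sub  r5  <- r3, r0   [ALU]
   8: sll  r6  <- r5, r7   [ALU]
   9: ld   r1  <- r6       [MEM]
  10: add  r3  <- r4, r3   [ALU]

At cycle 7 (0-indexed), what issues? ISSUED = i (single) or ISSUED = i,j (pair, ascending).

ISSUED = 8

[0] i0  ld  -- RAW+WAW r0
[1] i1  xor  -- RAW+WAW r0
[2] i2  ld  -- RAW r0
[3] i3  xor  -- RAW r3
[4] i4  beq  -- no-port BR/BR
[5] i5+i6  bne or  -- dual
[6] i7  sub  -- RAW r5
[7] i8  sll  -- RAW r6
[8] i9+i10  ld add  -- dual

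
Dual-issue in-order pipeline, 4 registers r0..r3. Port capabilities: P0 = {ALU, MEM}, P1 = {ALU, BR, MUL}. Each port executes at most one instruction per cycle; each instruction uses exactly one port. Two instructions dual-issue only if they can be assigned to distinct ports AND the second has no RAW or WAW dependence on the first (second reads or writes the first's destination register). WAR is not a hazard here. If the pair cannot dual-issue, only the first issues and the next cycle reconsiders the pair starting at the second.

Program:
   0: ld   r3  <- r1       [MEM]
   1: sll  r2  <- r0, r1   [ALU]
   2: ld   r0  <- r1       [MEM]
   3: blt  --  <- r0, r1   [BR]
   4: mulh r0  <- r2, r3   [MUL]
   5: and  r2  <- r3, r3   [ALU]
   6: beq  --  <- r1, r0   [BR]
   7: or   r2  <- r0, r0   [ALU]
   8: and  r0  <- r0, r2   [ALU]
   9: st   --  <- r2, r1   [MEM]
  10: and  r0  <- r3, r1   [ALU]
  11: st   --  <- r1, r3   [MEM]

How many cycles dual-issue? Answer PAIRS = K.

PAIRS = 5

  cy0 -> i0/i1 (ld;sll) 2-wide
  cy1 -> i2 (ld) RAW r0
  cy2 -> i3 (blt) no-port BR/MUL
  cy3 -> i4/i5 (mulh;and) 2-wide
  cy4 -> i6/i7 (beq;or) 2-wide
  cy5 -> i8/i9 (and;st) 2-wide
  cy6 -> i10/i11 (and;st) 2-wide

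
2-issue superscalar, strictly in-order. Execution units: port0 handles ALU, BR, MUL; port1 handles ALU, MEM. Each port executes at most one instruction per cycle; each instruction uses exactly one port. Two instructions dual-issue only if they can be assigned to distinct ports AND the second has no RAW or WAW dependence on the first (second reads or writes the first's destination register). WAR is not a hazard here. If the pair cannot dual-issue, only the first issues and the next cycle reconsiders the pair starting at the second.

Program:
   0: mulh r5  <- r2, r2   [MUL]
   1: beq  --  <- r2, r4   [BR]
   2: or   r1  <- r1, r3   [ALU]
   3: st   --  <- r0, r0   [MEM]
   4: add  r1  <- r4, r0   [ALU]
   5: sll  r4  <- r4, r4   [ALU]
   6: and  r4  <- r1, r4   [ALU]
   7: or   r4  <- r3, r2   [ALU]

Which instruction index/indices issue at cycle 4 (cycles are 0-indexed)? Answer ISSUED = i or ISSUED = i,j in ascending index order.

t=0 i0:mulh.MUL ; no-port MUL/BR
t=1 i1&i2:beq.BR or.ALU ; 2-wide
t=2 i3&i4:st.MEM add.ALU ; 2-wide
t=3 i5:sll.ALU ; RAW+WAW r4
t=4 i6:and.ALU ; WAW r4
t=5 i7:or.ALU ; tail

ISSUED = 6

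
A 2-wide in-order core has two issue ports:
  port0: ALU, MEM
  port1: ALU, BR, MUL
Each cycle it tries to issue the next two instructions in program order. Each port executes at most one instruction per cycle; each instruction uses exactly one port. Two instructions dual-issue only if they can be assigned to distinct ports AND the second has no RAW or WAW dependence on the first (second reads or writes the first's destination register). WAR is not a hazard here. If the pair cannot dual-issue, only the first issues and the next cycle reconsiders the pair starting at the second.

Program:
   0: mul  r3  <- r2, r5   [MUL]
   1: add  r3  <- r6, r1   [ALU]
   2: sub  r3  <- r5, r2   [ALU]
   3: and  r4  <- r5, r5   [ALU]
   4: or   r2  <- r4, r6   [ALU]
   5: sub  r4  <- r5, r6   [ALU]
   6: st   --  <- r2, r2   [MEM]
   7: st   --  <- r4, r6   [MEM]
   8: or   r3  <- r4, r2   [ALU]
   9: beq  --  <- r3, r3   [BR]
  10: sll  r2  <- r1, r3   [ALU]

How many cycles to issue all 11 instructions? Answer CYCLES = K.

t=0 i0:mul ; WAW r3
t=1 i1:add ; WAW r3
t=2 i2&i3:sub+and ; pair
t=3 i4&i5:or+sub ; pair
t=4 i6:st ; no-port MEM/MEM
t=5 i7&i8:st+or ; pair
t=6 i9&i10:beq+sll ; pair

CYCLES = 7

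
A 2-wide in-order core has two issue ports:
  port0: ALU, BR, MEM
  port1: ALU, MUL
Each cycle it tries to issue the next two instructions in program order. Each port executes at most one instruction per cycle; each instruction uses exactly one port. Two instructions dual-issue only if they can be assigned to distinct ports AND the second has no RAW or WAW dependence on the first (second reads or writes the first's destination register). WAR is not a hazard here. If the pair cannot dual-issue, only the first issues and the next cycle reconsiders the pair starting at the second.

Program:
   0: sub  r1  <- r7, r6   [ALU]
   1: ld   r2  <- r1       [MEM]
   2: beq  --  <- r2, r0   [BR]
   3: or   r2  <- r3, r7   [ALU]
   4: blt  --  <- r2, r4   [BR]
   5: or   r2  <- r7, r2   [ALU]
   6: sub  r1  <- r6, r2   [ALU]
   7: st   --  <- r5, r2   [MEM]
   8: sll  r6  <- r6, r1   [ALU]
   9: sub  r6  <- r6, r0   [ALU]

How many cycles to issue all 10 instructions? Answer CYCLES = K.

CYCLES = 7

  cy0 -> i0 (sub.ALU) RAW r1
  cy1 -> i1 (ld.MEM) no-port MEM/BR
  cy2 -> i2/i3 (beq.BR+or.ALU) pair
  cy3 -> i4/i5 (blt.BR+or.ALU) pair
  cy4 -> i6/i7 (sub.ALU+st.MEM) pair
  cy5 -> i8 (sll.ALU) RAW+WAW r6
  cy6 -> i9 (sub.ALU) tail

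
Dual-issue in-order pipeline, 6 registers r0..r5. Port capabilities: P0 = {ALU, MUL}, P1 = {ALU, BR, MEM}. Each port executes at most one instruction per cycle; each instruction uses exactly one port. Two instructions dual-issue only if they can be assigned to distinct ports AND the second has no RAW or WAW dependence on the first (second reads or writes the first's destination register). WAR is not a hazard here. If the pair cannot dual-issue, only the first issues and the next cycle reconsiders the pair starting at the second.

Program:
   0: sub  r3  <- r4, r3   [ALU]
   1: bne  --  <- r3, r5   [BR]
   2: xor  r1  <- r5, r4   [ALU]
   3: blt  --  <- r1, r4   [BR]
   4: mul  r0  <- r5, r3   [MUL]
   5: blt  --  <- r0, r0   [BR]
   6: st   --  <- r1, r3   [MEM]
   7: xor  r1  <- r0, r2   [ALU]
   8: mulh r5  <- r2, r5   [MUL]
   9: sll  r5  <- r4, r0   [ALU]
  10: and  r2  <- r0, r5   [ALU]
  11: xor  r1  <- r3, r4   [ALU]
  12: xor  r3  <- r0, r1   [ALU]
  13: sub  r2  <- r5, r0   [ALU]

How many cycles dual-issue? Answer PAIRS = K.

  cy0 -> i0 (sub) RAW r3
  cy1 -> i1&i2 (bne+xor) pair
  cy2 -> i3&i4 (blt+mul) pair
  cy3 -> i5 (blt) no-port BR/MEM
  cy4 -> i6&i7 (st+xor) pair
  cy5 -> i8 (mulh) WAW r5
  cy6 -> i9 (sll) RAW r5
  cy7 -> i10&i11 (and+xor) pair
  cy8 -> i12&i13 (xor+sub) pair

PAIRS = 5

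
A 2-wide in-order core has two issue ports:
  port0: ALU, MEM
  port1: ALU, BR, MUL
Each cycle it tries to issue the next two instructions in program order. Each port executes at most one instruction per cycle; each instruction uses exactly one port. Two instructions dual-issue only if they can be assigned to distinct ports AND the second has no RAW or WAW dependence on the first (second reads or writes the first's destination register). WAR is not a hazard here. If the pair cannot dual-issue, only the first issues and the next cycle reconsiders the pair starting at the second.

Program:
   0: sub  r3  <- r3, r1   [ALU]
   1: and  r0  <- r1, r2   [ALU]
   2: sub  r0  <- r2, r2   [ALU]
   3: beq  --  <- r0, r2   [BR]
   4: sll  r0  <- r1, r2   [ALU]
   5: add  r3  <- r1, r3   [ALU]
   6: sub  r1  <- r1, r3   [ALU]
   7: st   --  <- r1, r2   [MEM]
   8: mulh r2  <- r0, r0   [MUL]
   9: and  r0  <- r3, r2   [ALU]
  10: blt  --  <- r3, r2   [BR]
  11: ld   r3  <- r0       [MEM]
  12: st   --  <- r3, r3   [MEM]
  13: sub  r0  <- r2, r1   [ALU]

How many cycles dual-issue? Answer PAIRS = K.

  cy0 -> i0+i1 (sub and) dual
  cy1 -> i2 (sub) RAW r0
  cy2 -> i3+i4 (beq sll) dual
  cy3 -> i5 (add) RAW r3
  cy4 -> i6 (sub) RAW r1
  cy5 -> i7+i8 (st mulh) dual
  cy6 -> i9+i10 (and blt) dual
  cy7 -> i11 (ld) no-port MEM/MEM
  cy8 -> i12+i13 (st sub) dual

PAIRS = 5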